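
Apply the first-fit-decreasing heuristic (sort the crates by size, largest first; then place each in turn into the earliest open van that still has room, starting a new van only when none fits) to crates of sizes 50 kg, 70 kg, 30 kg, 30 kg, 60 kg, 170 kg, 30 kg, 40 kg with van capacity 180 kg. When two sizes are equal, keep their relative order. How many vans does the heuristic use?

3

Sorted descending: 170, 70, 60, 50, 40, 30, 30, 30.
  170 → van 1 (new)  [load 170/180]
  70 → van 2 (new)  [load 70/180]
  60 → van 2  [load 130/180]
  50 → van 2  [load 180/180]
  40 → van 3 (new)  [load 40/180]
  30 → van 3  [load 70/180]
  30 → van 3  [load 100/180]
  30 → van 3  [load 130/180]
3 vans opened.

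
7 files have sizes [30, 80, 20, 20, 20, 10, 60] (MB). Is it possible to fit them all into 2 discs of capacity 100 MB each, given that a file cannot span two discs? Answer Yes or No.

Total = 240 MB; ⌈240/100⌉ = 3.
At least 3 discs are required, but only 2 are allowed.

No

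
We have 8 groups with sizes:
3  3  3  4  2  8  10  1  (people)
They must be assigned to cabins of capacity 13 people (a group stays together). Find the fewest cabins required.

Total = 10 + 8 + 4 + 3 + 3 + 3 + 2 + 1 = 34 people.
Lower bound: ⌈34/13⌉ = 3 cabins.
A packing using 3 cabins:
  cabin 1: 10 + 3 = 13
  cabin 2: 8 + 4 + 1 = 13
  cabin 3: 3 + 3 + 2 = 8
This matches the lower bound, so 3 is optimal.

3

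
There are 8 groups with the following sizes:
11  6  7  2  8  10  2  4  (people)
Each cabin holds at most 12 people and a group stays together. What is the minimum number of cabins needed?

5

Total = 11 + 10 + 8 + 7 + 6 + 4 + 2 + 2 = 50 people.
Lower bound: ⌈50/12⌉ = 5 cabins.
A packing using 5 cabins:
  cabin 1: 11 = 11
  cabin 2: 10 + 2 = 12
  cabin 3: 8 + 4 = 12
  cabin 4: 7 + 2 = 9
  cabin 5: 6 = 6
This matches the lower bound, so 5 is optimal.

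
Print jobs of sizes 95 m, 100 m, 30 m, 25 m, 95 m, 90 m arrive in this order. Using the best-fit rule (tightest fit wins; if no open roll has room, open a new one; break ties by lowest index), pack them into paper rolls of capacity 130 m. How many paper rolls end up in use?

  95 → roll 1 (new)  [load 95/130]
  100 → roll 2 (new)  [load 100/130]
  30 → roll 2  [load 130/130]
  25 → roll 1  [load 120/130]
  95 → roll 3 (new)  [load 95/130]
  90 → roll 4 (new)  [load 90/130]
4 paper rolls opened.

4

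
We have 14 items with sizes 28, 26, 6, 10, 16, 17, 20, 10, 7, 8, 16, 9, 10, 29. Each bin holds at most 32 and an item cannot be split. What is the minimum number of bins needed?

7

Total = 29 + 28 + 26 + 20 + 17 + 16 + 16 + 10 + 10 + 10 + 9 + 8 + 7 + 6 = 212.
Lower bound: ⌈212/32⌉ = 7 bins.
A packing using 7 bins:
  bin 1: 29 = 29
  bin 2: 28 = 28
  bin 3: 26 + 6 = 32
  bin 4: 20 + 10 = 30
  bin 5: 17 + 8 + 7 = 32
  bin 6: 16 + 16 = 32
  bin 7: 10 + 10 + 9 = 29
This matches the lower bound, so 7 is optimal.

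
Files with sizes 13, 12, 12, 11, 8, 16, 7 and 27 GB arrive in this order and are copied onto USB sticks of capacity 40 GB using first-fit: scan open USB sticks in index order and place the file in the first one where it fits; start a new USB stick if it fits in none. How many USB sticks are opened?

3

  13 → USB stick 1 (new)  [load 13/40]
  12 → USB stick 1  [load 25/40]
  12 → USB stick 1  [load 37/40]
  11 → USB stick 2 (new)  [load 11/40]
  8 → USB stick 2  [load 19/40]
  16 → USB stick 2  [load 35/40]
  7 → USB stick 3 (new)  [load 7/40]
  27 → USB stick 3  [load 34/40]
3 USB sticks opened.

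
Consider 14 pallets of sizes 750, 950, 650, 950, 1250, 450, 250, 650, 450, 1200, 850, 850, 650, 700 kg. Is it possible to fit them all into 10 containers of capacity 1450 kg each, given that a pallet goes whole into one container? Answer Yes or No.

Yes

A valid assignment using 9 containers:
  container 1: 1250 = 1250
  container 2: 1200 + 250 = 1450
  container 3: 950 + 450 = 1400
  container 4: 950 + 450 = 1400
  container 5: 850 = 850
  container 6: 850 = 850
  container 7: 750 + 700 = 1450
  container 8: 650 + 650 = 1300
  container 9: 650 = 650
That uses only 9 ≤ 10, so 10 containers are enough.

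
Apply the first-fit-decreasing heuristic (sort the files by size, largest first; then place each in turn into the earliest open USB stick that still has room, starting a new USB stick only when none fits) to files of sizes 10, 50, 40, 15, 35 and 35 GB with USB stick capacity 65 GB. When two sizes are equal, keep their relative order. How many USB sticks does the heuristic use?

4

Sorted descending: 50, 40, 35, 35, 15, 10.
  50 → USB stick 1 (new)  [load 50/65]
  40 → USB stick 2 (new)  [load 40/65]
  35 → USB stick 3 (new)  [load 35/65]
  35 → USB stick 4 (new)  [load 35/65]
  15 → USB stick 1  [load 65/65]
  10 → USB stick 2  [load 50/65]
4 USB sticks opened.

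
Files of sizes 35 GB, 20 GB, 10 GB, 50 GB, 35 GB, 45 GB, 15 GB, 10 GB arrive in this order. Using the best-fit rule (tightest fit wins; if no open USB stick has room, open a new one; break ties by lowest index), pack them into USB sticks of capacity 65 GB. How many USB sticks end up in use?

  35 → USB stick 1 (new)  [load 35/65]
  20 → USB stick 1  [load 55/65]
  10 → USB stick 1  [load 65/65]
  50 → USB stick 2 (new)  [load 50/65]
  35 → USB stick 3 (new)  [load 35/65]
  45 → USB stick 4 (new)  [load 45/65]
  15 → USB stick 2  [load 65/65]
  10 → USB stick 4  [load 55/65]
4 USB sticks opened.

4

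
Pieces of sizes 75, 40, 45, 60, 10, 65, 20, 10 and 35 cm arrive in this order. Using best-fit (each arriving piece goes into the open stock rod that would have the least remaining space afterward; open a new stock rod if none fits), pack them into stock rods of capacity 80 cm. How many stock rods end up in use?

  75 → stock rod 1 (new)  [load 75/80]
  40 → stock rod 2 (new)  [load 40/80]
  45 → stock rod 3 (new)  [load 45/80]
  60 → stock rod 4 (new)  [load 60/80]
  10 → stock rod 4  [load 70/80]
  65 → stock rod 5 (new)  [load 65/80]
  20 → stock rod 3  [load 65/80]
  10 → stock rod 4  [load 80/80]
  35 → stock rod 2  [load 75/80]
5 stock rods opened.

5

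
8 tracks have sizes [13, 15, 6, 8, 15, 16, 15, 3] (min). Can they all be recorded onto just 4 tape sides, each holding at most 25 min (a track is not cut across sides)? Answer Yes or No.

Total = 91 min; ⌈91/25⌉ = 4.
5 tracks each exceed half the capacity and cannot share a side, forcing at least 5 tape sides.
At least 5 tape sides are required, but only 4 are allowed.

No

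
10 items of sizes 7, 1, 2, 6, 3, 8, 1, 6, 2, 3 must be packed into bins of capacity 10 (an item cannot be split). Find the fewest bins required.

Total = 8 + 7 + 6 + 6 + 3 + 3 + 2 + 2 + 1 + 1 = 39.
Lower bound: ⌈39/10⌉ = 4 bins.
A packing using 4 bins:
  bin 1: 8 + 2 = 10
  bin 2: 7 + 3 = 10
  bin 3: 6 + 3 + 1 = 10
  bin 4: 6 + 2 + 1 = 9
This matches the lower bound, so 4 is optimal.

4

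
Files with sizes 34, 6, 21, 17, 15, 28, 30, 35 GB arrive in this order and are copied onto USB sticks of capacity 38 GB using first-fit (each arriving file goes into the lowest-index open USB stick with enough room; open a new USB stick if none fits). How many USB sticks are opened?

  34 → USB stick 1 (new)  [load 34/38]
  6 → USB stick 2 (new)  [load 6/38]
  21 → USB stick 2  [load 27/38]
  17 → USB stick 3 (new)  [load 17/38]
  15 → USB stick 3  [load 32/38]
  28 → USB stick 4 (new)  [load 28/38]
  30 → USB stick 5 (new)  [load 30/38]
  35 → USB stick 6 (new)  [load 35/38]
6 USB sticks opened.

6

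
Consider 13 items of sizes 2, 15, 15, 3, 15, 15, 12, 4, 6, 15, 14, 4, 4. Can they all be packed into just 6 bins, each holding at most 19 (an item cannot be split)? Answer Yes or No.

No

Total = 124; ⌈124/19⌉ = 7.
At least 7 bins are required, but only 6 are allowed.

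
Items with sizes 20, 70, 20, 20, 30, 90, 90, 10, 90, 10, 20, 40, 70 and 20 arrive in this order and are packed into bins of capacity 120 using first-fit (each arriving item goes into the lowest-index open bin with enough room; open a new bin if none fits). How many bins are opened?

  20 → bin 1 (new)  [load 20/120]
  70 → bin 1  [load 90/120]
  20 → bin 1  [load 110/120]
  20 → bin 2 (new)  [load 20/120]
  30 → bin 2  [load 50/120]
  90 → bin 3 (new)  [load 90/120]
  90 → bin 4 (new)  [load 90/120]
  10 → bin 1  [load 120/120]
  90 → bin 5 (new)  [load 90/120]
  10 → bin 2  [load 60/120]
  20 → bin 2  [load 80/120]
  40 → bin 2  [load 120/120]
  70 → bin 6 (new)  [load 70/120]
  20 → bin 3  [load 110/120]
6 bins opened.

6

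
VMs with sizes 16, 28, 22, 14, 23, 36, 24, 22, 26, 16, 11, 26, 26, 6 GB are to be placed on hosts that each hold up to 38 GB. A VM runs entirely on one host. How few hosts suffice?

9

Total = 36 + 28 + 26 + 26 + 26 + 24 + 23 + 22 + 22 + 16 + 16 + 14 + 11 + 6 = 296 GB.
Lower bound: ⌈296/38⌉ = 8 hosts.
Also, 9 VMs each exceed 19 GB, and no two of those can share a host, so at least 9 hosts are needed.
A packing using 9 hosts:
  host 1: 36 = 36
  host 2: 28 + 6 = 34
  host 3: 26 + 11 = 37
  host 4: 26 = 26
  host 5: 26 = 26
  host 6: 24 + 14 = 38
  host 7: 23 = 23
  host 8: 22 + 16 = 38
  host 9: 22 + 16 = 38
This matches the lower bound, so 9 is optimal.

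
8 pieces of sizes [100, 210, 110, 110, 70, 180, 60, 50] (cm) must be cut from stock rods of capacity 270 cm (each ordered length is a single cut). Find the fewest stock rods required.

4

Total = 210 + 180 + 110 + 110 + 100 + 70 + 60 + 50 = 890 cm.
Lower bound: ⌈890/270⌉ = 4 stock rods.
A packing using 4 stock rods:
  stock rod 1: 210 + 60 = 270
  stock rod 2: 180 + 70 = 250
  stock rod 3: 110 + 110 + 50 = 270
  stock rod 4: 100 = 100
This matches the lower bound, so 4 is optimal.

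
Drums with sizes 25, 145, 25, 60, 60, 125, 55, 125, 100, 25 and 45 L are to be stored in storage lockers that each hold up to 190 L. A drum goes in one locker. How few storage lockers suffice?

Total = 145 + 125 + 125 + 100 + 60 + 60 + 55 + 45 + 25 + 25 + 25 = 790 L.
Lower bound: ⌈790/190⌉ = 5 storage lockers.
A packing using 5 storage lockers:
  locker 1: 145 + 45 = 190
  locker 2: 125 + 60 = 185
  locker 3: 125 + 60 = 185
  locker 4: 100 + 55 + 25 = 180
  locker 5: 25 + 25 = 50
This matches the lower bound, so 5 is optimal.

5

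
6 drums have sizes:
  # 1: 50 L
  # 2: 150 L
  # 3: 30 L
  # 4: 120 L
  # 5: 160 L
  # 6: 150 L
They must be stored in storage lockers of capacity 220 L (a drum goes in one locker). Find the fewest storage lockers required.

Total = 160 + 150 + 150 + 120 + 50 + 30 = 660 L.
Lower bound: ⌈660/220⌉ = 3 storage lockers.
Also, 4 drums each exceed 110 L, and no two of those can share a locker, so at least 4 storage lockers are needed.
A packing using 4 storage lockers:
  locker 1: 160 + 50 = 210
  locker 2: 150 + 30 = 180
  locker 3: 150 = 150
  locker 4: 120 = 120
This matches the lower bound, so 4 is optimal.

4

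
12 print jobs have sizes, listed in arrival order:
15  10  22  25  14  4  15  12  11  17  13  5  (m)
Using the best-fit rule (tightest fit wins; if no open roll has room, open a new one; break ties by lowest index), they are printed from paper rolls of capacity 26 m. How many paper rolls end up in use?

7

  15 → roll 1 (new)  [load 15/26]
  10 → roll 1  [load 25/26]
  22 → roll 2 (new)  [load 22/26]
  25 → roll 3 (new)  [load 25/26]
  14 → roll 4 (new)  [load 14/26]
  4 → roll 2  [load 26/26]
  15 → roll 5 (new)  [load 15/26]
  12 → roll 4  [load 26/26]
  11 → roll 5  [load 26/26]
  17 → roll 6 (new)  [load 17/26]
  13 → roll 7 (new)  [load 13/26]
  5 → roll 6  [load 22/26]
7 paper rolls opened.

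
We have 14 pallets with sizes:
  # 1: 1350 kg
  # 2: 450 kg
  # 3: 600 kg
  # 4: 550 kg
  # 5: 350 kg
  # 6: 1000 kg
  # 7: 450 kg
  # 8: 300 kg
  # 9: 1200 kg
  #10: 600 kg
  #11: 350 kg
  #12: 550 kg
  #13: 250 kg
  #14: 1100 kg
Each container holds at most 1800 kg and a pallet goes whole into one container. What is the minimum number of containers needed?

6

Total = 1350 + 1200 + 1100 + 1000 + 600 + 600 + 550 + 550 + 450 + 450 + 350 + 350 + 300 + 250 = 9100 kg.
Lower bound: ⌈9100/1800⌉ = 6 containers.
A packing using 6 containers:
  container 1: 1350 + 450 = 1800
  container 2: 1200 + 600 = 1800
  container 3: 1100 + 600 = 1700
  container 4: 1000 + 550 + 250 = 1800
  container 5: 550 + 450 + 350 + 350 = 1700
  container 6: 300 = 300
This matches the lower bound, so 6 is optimal.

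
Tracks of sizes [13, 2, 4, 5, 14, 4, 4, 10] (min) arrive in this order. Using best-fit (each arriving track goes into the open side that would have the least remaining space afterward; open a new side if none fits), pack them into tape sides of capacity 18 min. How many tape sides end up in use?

4

  13 → side 1 (new)  [load 13/18]
  2 → side 1  [load 15/18]
  4 → side 2 (new)  [load 4/18]
  5 → side 2  [load 9/18]
  14 → side 3 (new)  [load 14/18]
  4 → side 3  [load 18/18]
  4 → side 2  [load 13/18]
  10 → side 4 (new)  [load 10/18]
4 tape sides opened.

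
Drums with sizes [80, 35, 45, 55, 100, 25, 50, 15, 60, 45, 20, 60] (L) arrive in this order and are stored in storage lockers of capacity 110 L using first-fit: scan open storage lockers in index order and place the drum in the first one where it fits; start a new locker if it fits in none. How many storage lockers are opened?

6

  80 → locker 1 (new)  [load 80/110]
  35 → locker 2 (new)  [load 35/110]
  45 → locker 2  [load 80/110]
  55 → locker 3 (new)  [load 55/110]
  100 → locker 4 (new)  [load 100/110]
  25 → locker 1  [load 105/110]
  50 → locker 3  [load 105/110]
  15 → locker 2  [load 95/110]
  60 → locker 5 (new)  [load 60/110]
  45 → locker 5  [load 105/110]
  20 → locker 6 (new)  [load 20/110]
  60 → locker 6  [load 80/110]
6 storage lockers opened.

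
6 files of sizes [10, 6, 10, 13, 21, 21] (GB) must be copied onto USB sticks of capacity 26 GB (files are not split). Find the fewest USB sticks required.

Total = 21 + 21 + 13 + 10 + 10 + 6 = 81 GB.
Lower bound: ⌈81/26⌉ = 4 USB sticks.
A packing using 4 USB sticks:
  USB stick 1: 21 = 21
  USB stick 2: 21 = 21
  USB stick 3: 13 + 10 = 23
  USB stick 4: 10 + 6 = 16
This matches the lower bound, so 4 is optimal.

4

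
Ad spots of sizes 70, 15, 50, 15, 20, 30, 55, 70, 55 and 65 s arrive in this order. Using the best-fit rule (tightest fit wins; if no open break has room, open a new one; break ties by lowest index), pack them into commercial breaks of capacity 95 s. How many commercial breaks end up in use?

6

  70 → break 1 (new)  [load 70/95]
  15 → break 1  [load 85/95]
  50 → break 2 (new)  [load 50/95]
  15 → break 2  [load 65/95]
  20 → break 2  [load 85/95]
  30 → break 3 (new)  [load 30/95]
  55 → break 3  [load 85/95]
  70 → break 4 (new)  [load 70/95]
  55 → break 5 (new)  [load 55/95]
  65 → break 6 (new)  [load 65/95]
6 commercial breaks opened.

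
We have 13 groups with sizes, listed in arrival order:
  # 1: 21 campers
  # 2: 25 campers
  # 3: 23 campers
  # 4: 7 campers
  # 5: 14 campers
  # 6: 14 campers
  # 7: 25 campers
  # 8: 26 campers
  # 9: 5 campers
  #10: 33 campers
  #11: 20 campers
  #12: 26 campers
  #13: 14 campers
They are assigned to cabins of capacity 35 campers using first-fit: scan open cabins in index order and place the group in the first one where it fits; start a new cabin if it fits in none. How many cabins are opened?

  21 → cabin 1 (new)  [load 21/35]
  25 → cabin 2 (new)  [load 25/35]
  23 → cabin 3 (new)  [load 23/35]
  7 → cabin 1  [load 28/35]
  14 → cabin 4 (new)  [load 14/35]
  14 → cabin 4  [load 28/35]
  25 → cabin 5 (new)  [load 25/35]
  26 → cabin 6 (new)  [load 26/35]
  5 → cabin 1  [load 33/35]
  33 → cabin 7 (new)  [load 33/35]
  20 → cabin 8 (new)  [load 20/35]
  26 → cabin 9 (new)  [load 26/35]
  14 → cabin 8  [load 34/35]
9 cabins opened.

9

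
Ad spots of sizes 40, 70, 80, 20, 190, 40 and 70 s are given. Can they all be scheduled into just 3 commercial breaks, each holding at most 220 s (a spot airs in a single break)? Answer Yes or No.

Yes

A valid assignment using 3 commercial breaks:
  break 1: 190 + 20 = 210
  break 2: 80 + 70 + 70 = 220
  break 3: 40 + 40 = 80
Every load is within 220 s, so 3 commercial breaks suffice.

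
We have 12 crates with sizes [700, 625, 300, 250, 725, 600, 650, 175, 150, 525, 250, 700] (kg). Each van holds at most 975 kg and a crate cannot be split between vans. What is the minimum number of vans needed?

7

Total = 725 + 700 + 700 + 650 + 625 + 600 + 525 + 300 + 250 + 250 + 175 + 150 = 5650 kg.
Lower bound: ⌈5650/975⌉ = 6 vans.
Also, 7 crates each exceed 975/2 kg, and no two of those can share a van, so at least 7 vans are needed.
A packing using 7 vans:
  van 1: 725 + 250 = 975
  van 2: 700 + 250 = 950
  van 3: 700 + 175 = 875
  van 4: 650 + 300 = 950
  van 5: 625 + 150 = 775
  van 6: 600 = 600
  van 7: 525 = 525
This matches the lower bound, so 7 is optimal.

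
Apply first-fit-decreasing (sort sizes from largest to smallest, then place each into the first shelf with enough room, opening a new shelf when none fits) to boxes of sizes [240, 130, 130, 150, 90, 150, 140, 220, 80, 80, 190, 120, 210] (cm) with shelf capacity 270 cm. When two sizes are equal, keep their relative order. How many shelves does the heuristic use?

8

Sorted descending: 240, 220, 210, 190, 150, 150, 140, 130, 130, 120, 90, 80, 80.
  240 → shelf 1 (new)  [load 240/270]
  220 → shelf 2 (new)  [load 220/270]
  210 → shelf 3 (new)  [load 210/270]
  190 → shelf 4 (new)  [load 190/270]
  150 → shelf 5 (new)  [load 150/270]
  150 → shelf 6 (new)  [load 150/270]
  140 → shelf 7 (new)  [load 140/270]
  130 → shelf 7  [load 270/270]
  130 → shelf 8 (new)  [load 130/270]
  120 → shelf 5  [load 270/270]
  90 → shelf 6  [load 240/270]
  80 → shelf 4  [load 270/270]
  80 → shelf 8  [load 210/270]
8 shelves opened.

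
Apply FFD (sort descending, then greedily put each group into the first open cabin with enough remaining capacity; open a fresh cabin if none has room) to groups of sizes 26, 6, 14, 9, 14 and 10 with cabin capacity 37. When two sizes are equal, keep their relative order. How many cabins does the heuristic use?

3

Sorted descending: 26, 14, 14, 10, 9, 6.
  26 → cabin 1 (new)  [load 26/37]
  14 → cabin 2 (new)  [load 14/37]
  14 → cabin 2  [load 28/37]
  10 → cabin 1  [load 36/37]
  9 → cabin 2  [load 37/37]
  6 → cabin 3 (new)  [load 6/37]
3 cabins opened.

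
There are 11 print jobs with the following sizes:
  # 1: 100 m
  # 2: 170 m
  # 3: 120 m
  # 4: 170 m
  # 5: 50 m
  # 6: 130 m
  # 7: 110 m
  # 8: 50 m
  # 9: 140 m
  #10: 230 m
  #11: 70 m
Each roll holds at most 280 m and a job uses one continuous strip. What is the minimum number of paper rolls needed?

5

Total = 230 + 170 + 170 + 140 + 130 + 120 + 110 + 100 + 70 + 50 + 50 = 1340 m.
Lower bound: ⌈1340/280⌉ = 5 paper rolls.
A packing using 5 paper rolls:
  roll 1: 230 + 50 = 280
  roll 2: 170 + 110 = 280
  roll 3: 170 + 100 = 270
  roll 4: 140 + 130 = 270
  roll 5: 120 + 70 + 50 = 240
This matches the lower bound, so 5 is optimal.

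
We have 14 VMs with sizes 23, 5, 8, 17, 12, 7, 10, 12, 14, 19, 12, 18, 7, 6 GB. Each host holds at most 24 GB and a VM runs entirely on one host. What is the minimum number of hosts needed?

Total = 23 + 19 + 18 + 17 + 14 + 12 + 12 + 12 + 10 + 8 + 7 + 7 + 6 + 5 = 170 GB.
Lower bound: ⌈170/24⌉ = 8 hosts.
A packing using 8 hosts:
  host 1: 23 = 23
  host 2: 19 + 5 = 24
  host 3: 18 + 6 = 24
  host 4: 17 + 7 = 24
  host 5: 14 + 10 = 24
  host 6: 12 + 12 = 24
  host 7: 12 + 8 = 20
  host 8: 7 = 7
This matches the lower bound, so 8 is optimal.

8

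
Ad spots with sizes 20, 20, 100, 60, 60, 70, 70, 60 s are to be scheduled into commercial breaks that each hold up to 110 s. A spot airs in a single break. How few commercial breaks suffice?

6

Total = 100 + 70 + 70 + 60 + 60 + 60 + 20 + 20 = 460 s.
Lower bound: ⌈460/110⌉ = 5 commercial breaks.
Also, 6 ad spots each exceed 55 s, and no two of those can share a break, so at least 6 commercial breaks are needed.
A packing using 6 commercial breaks:
  break 1: 100 = 100
  break 2: 70 + 20 + 20 = 110
  break 3: 70 = 70
  break 4: 60 = 60
  break 5: 60 = 60
  break 6: 60 = 60
This matches the lower bound, so 6 is optimal.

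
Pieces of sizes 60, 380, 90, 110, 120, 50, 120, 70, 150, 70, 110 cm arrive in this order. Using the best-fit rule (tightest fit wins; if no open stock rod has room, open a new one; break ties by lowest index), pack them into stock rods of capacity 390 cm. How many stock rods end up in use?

4

  60 → stock rod 1 (new)  [load 60/390]
  380 → stock rod 2 (new)  [load 380/390]
  90 → stock rod 1  [load 150/390]
  110 → stock rod 1  [load 260/390]
  120 → stock rod 1  [load 380/390]
  50 → stock rod 3 (new)  [load 50/390]
  120 → stock rod 3  [load 170/390]
  70 → stock rod 3  [load 240/390]
  150 → stock rod 3  [load 390/390]
  70 → stock rod 4 (new)  [load 70/390]
  110 → stock rod 4  [load 180/390]
4 stock rods opened.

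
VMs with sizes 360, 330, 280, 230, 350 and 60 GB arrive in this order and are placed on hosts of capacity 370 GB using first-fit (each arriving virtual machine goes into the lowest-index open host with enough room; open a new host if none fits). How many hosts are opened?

  360 → host 1 (new)  [load 360/370]
  330 → host 2 (new)  [load 330/370]
  280 → host 3 (new)  [load 280/370]
  230 → host 4 (new)  [load 230/370]
  350 → host 5 (new)  [load 350/370]
  60 → host 3  [load 340/370]
5 hosts opened.

5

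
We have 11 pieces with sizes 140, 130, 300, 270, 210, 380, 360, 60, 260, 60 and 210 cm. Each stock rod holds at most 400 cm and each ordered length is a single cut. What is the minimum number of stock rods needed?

7

Total = 380 + 360 + 300 + 270 + 260 + 210 + 210 + 140 + 130 + 60 + 60 = 2380 cm.
Lower bound: ⌈2380/400⌉ = 6 stock rods.
Also, 7 pieces each exceed 200 cm, and no two of those can share a stock rod, so at least 7 stock rods are needed.
A packing using 7 stock rods:
  stock rod 1: 380 = 380
  stock rod 2: 360 = 360
  stock rod 3: 300 + 60 = 360
  stock rod 4: 270 + 130 = 400
  stock rod 5: 260 + 140 = 400
  stock rod 6: 210 + 60 = 270
  stock rod 7: 210 = 210
This matches the lower bound, so 7 is optimal.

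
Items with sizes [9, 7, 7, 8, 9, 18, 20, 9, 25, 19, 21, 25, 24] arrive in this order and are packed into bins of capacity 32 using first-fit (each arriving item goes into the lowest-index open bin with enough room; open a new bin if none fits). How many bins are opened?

8

  9 → bin 1 (new)  [load 9/32]
  7 → bin 1  [load 16/32]
  7 → bin 1  [load 23/32]
  8 → bin 1  [load 31/32]
  9 → bin 2 (new)  [load 9/32]
  18 → bin 2  [load 27/32]
  20 → bin 3 (new)  [load 20/32]
  9 → bin 3  [load 29/32]
  25 → bin 4 (new)  [load 25/32]
  19 → bin 5 (new)  [load 19/32]
  21 → bin 6 (new)  [load 21/32]
  25 → bin 7 (new)  [load 25/32]
  24 → bin 8 (new)  [load 24/32]
8 bins opened.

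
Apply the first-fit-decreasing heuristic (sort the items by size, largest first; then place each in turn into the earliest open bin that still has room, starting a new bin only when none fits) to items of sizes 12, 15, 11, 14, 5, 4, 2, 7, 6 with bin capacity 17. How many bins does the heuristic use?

5

Sorted descending: 15, 14, 12, 11, 7, 6, 5, 4, 2.
  15 → bin 1 (new)  [load 15/17]
  14 → bin 2 (new)  [load 14/17]
  12 → bin 3 (new)  [load 12/17]
  11 → bin 4 (new)  [load 11/17]
  7 → bin 5 (new)  [load 7/17]
  6 → bin 4  [load 17/17]
  5 → bin 3  [load 17/17]
  4 → bin 5  [load 11/17]
  2 → bin 1  [load 17/17]
5 bins opened.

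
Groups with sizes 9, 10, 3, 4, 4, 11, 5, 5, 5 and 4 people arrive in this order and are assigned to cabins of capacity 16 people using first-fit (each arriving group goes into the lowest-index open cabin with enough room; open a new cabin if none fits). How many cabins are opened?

  9 → cabin 1 (new)  [load 9/16]
  10 → cabin 2 (new)  [load 10/16]
  3 → cabin 1  [load 12/16]
  4 → cabin 1  [load 16/16]
  4 → cabin 2  [load 14/16]
  11 → cabin 3 (new)  [load 11/16]
  5 → cabin 3  [load 16/16]
  5 → cabin 4 (new)  [load 5/16]
  5 → cabin 4  [load 10/16]
  4 → cabin 4  [load 14/16]
4 cabins opened.

4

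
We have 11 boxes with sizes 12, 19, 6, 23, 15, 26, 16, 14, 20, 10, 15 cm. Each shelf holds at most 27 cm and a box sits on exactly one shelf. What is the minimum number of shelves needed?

Total = 26 + 23 + 20 + 19 + 16 + 15 + 15 + 14 + 12 + 10 + 6 = 176 cm.
Lower bound: ⌈176/27⌉ = 7 shelves.
Also, 8 boxes each exceed 27/2 cm, and no two of those can share a shelf, so at least 8 shelves are needed.
A packing using 8 shelves:
  shelf 1: 26 = 26
  shelf 2: 23 = 23
  shelf 3: 20 + 6 = 26
  shelf 4: 19 = 19
  shelf 5: 16 + 10 = 26
  shelf 6: 15 + 12 = 27
  shelf 7: 15 = 15
  shelf 8: 14 = 14
This matches the lower bound, so 8 is optimal.

8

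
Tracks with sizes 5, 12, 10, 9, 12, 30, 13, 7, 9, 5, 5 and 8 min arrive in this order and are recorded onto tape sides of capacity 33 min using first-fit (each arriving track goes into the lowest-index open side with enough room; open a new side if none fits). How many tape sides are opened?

  5 → side 1 (new)  [load 5/33]
  12 → side 1  [load 17/33]
  10 → side 1  [load 27/33]
  9 → side 2 (new)  [load 9/33]
  12 → side 2  [load 21/33]
  30 → side 3 (new)  [load 30/33]
  13 → side 4 (new)  [load 13/33]
  7 → side 2  [load 28/33]
  9 → side 4  [load 22/33]
  5 → side 1  [load 32/33]
  5 → side 2  [load 33/33]
  8 → side 4  [load 30/33]
4 tape sides opened.

4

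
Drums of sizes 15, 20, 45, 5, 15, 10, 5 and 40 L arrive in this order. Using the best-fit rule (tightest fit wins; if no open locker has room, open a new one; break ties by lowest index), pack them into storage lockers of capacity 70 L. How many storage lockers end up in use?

3

  15 → locker 1 (new)  [load 15/70]
  20 → locker 1  [load 35/70]
  45 → locker 2 (new)  [load 45/70]
  5 → locker 2  [load 50/70]
  15 → locker 2  [load 65/70]
  10 → locker 1  [load 45/70]
  5 → locker 2  [load 70/70]
  40 → locker 3 (new)  [load 40/70]
3 storage lockers opened.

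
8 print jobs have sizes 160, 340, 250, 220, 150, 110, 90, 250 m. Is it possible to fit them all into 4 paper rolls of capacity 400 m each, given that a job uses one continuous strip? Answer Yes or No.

No

Total = 1570 m; ⌈1570/400⌉ = 4.
The bound of 4 does not rule out 4, but exhaustive search shows no assignment into 4 paper rolls of capacity 400 m exists — the minimum is 5.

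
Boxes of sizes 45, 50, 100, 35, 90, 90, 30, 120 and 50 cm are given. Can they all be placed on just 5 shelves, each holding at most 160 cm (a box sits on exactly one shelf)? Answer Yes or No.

A valid assignment using 5 shelves:
  shelf 1: 120 + 35 = 155
  shelf 2: 100 + 50 = 150
  shelf 3: 90 + 50 = 140
  shelf 4: 90 + 45 = 135
  shelf 5: 30 = 30
Every load is within 160 cm, so 5 shelves suffice.

Yes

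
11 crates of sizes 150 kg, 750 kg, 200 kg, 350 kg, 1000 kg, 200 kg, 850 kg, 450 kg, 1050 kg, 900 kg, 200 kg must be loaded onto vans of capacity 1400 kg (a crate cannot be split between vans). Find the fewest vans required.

5

Total = 1050 + 1000 + 900 + 850 + 750 + 450 + 350 + 200 + 200 + 200 + 150 = 6100 kg.
Lower bound: ⌈6100/1400⌉ = 5 vans.
A packing using 5 vans:
  van 1: 1050 + 350 = 1400
  van 2: 1000 + 200 + 200 = 1400
  van 3: 900 + 450 = 1350
  van 4: 850 + 200 + 150 = 1200
  van 5: 750 = 750
This matches the lower bound, so 5 is optimal.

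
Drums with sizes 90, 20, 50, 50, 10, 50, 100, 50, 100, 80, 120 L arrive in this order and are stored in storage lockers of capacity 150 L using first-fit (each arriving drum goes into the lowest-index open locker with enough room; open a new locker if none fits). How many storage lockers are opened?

  90 → locker 1 (new)  [load 90/150]
  20 → locker 1  [load 110/150]
  50 → locker 2 (new)  [load 50/150]
  50 → locker 2  [load 100/150]
  10 → locker 1  [load 120/150]
  50 → locker 2  [load 150/150]
  100 → locker 3 (new)  [load 100/150]
  50 → locker 3  [load 150/150]
  100 → locker 4 (new)  [load 100/150]
  80 → locker 5 (new)  [load 80/150]
  120 → locker 6 (new)  [load 120/150]
6 storage lockers opened.

6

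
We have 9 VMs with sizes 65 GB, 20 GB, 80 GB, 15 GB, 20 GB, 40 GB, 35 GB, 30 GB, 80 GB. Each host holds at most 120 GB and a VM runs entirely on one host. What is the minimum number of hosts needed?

Total = 80 + 80 + 65 + 40 + 35 + 30 + 20 + 20 + 15 = 385 GB.
Lower bound: ⌈385/120⌉ = 4 hosts.
A packing using 4 hosts:
  host 1: 80 + 40 = 120
  host 2: 80 + 35 = 115
  host 3: 65 + 30 + 20 = 115
  host 4: 20 + 15 = 35
This matches the lower bound, so 4 is optimal.

4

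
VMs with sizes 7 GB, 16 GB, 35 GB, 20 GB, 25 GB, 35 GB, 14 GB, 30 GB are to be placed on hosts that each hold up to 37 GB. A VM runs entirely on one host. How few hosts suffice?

6

Total = 35 + 35 + 30 + 25 + 20 + 16 + 14 + 7 = 182 GB.
Lower bound: ⌈182/37⌉ = 5 hosts.
A packing using 6 hosts:
  host 1: 35 = 35
  host 2: 35 = 35
  host 3: 30 + 7 = 37
  host 4: 25 = 25
  host 5: 20 + 16 = 36
  host 6: 14 = 14
No arrangement into 5 hosts stays within capacity, so 6 is optimal.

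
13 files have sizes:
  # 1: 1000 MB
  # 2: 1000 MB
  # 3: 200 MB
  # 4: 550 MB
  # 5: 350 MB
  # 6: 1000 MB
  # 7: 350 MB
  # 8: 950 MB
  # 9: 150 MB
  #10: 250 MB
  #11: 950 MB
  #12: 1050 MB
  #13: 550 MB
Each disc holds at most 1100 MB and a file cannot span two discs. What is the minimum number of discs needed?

Total = 1050 + 1000 + 1000 + 1000 + 950 + 950 + 550 + 550 + 350 + 350 + 250 + 200 + 150 = 8350 MB.
Lower bound: ⌈8350/1100⌉ = 8 discs.
A packing using 9 discs:
  disc 1: 1050 = 1050
  disc 2: 1000 = 1000
  disc 3: 1000 = 1000
  disc 4: 1000 = 1000
  disc 5: 950 + 150 = 1100
  disc 6: 950 = 950
  disc 7: 550 + 550 = 1100
  disc 8: 350 + 350 + 250 = 950
  disc 9: 200 = 200
No arrangement into 8 discs stays within capacity, so 9 is optimal.

9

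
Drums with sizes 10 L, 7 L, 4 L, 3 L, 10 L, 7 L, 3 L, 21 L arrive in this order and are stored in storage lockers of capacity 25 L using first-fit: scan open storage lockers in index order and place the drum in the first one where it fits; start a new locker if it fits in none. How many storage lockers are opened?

3

  10 → locker 1 (new)  [load 10/25]
  7 → locker 1  [load 17/25]
  4 → locker 1  [load 21/25]
  3 → locker 1  [load 24/25]
  10 → locker 2 (new)  [load 10/25]
  7 → locker 2  [load 17/25]
  3 → locker 2  [load 20/25]
  21 → locker 3 (new)  [load 21/25]
3 storage lockers opened.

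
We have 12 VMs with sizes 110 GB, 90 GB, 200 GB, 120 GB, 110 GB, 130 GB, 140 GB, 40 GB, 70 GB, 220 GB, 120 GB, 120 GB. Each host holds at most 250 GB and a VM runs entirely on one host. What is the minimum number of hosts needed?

7

Total = 220 + 200 + 140 + 130 + 120 + 120 + 120 + 110 + 110 + 90 + 70 + 40 = 1470 GB.
Lower bound: ⌈1470/250⌉ = 6 hosts.
A packing using 7 hosts:
  host 1: 220 = 220
  host 2: 200 + 40 = 240
  host 3: 140 + 110 = 250
  host 4: 130 + 120 = 250
  host 5: 120 + 120 = 240
  host 6: 110 + 90 = 200
  host 7: 70 = 70
No arrangement into 6 hosts stays within capacity, so 7 is optimal.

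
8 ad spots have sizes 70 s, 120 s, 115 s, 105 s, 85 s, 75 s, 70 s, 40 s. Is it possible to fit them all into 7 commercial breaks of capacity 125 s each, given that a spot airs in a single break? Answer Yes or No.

A valid assignment using 7 commercial breaks:
  break 1: 120 = 120
  break 2: 115 = 115
  break 3: 105 = 105
  break 4: 85 + 40 = 125
  break 5: 75 = 75
  break 6: 70 = 70
  break 7: 70 = 70
Every load is within 125 s, so 7 commercial breaks suffice.

Yes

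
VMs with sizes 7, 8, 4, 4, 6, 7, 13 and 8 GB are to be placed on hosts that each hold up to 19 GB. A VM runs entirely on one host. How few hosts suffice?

3

Total = 13 + 8 + 8 + 7 + 7 + 6 + 4 + 4 = 57 GB.
Lower bound: ⌈57/19⌉ = 3 hosts.
A packing using 3 hosts:
  host 1: 13 + 6 = 19
  host 2: 8 + 7 + 4 = 19
  host 3: 8 + 7 + 4 = 19
This matches the lower bound, so 3 is optimal.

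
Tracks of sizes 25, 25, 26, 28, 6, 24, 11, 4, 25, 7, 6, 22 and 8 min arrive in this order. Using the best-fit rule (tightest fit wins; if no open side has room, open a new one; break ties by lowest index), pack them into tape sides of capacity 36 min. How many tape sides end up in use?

7

  25 → side 1 (new)  [load 25/36]
  25 → side 2 (new)  [load 25/36]
  26 → side 3 (new)  [load 26/36]
  28 → side 4 (new)  [load 28/36]
  6 → side 4  [load 34/36]
  24 → side 5 (new)  [load 24/36]
  11 → side 1  [load 36/36]
  4 → side 3  [load 30/36]
  25 → side 6 (new)  [load 25/36]
  7 → side 2  [load 32/36]
  6 → side 3  [load 36/36]
  22 → side 7 (new)  [load 22/36]
  8 → side 6  [load 33/36]
7 tape sides opened.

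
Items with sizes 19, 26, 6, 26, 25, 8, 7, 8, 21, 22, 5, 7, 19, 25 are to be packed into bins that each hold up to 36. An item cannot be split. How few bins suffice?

8

Total = 26 + 26 + 25 + 25 + 22 + 21 + 19 + 19 + 8 + 8 + 7 + 7 + 6 + 5 = 224.
Lower bound: ⌈224/36⌉ = 7 bins.
Also, 8 items each exceed 18, and no two of those can share a bin, so at least 8 bins are needed.
A packing using 8 bins:
  bin 1: 26 + 8 = 34
  bin 2: 26 + 8 = 34
  bin 3: 25 + 7 = 32
  bin 4: 25 + 7 = 32
  bin 5: 22 + 6 + 5 = 33
  bin 6: 21 = 21
  bin 7: 19 = 19
  bin 8: 19 = 19
This matches the lower bound, so 8 is optimal.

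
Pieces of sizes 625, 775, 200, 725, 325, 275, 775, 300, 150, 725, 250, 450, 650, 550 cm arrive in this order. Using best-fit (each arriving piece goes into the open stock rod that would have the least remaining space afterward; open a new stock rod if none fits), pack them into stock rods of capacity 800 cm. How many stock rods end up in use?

10

  625 → stock rod 1 (new)  [load 625/800]
  775 → stock rod 2 (new)  [load 775/800]
  200 → stock rod 3 (new)  [load 200/800]
  725 → stock rod 4 (new)  [load 725/800]
  325 → stock rod 3  [load 525/800]
  275 → stock rod 3  [load 800/800]
  775 → stock rod 5 (new)  [load 775/800]
  300 → stock rod 6 (new)  [load 300/800]
  150 → stock rod 1  [load 775/800]
  725 → stock rod 7 (new)  [load 725/800]
  250 → stock rod 6  [load 550/800]
  450 → stock rod 8 (new)  [load 450/800]
  650 → stock rod 9 (new)  [load 650/800]
  550 → stock rod 10 (new)  [load 550/800]
10 stock rods opened.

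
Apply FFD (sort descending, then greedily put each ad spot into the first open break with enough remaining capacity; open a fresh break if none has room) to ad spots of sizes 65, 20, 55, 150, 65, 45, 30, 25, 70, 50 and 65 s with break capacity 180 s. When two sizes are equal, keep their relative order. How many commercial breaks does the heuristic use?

Sorted descending: 150, 70, 65, 65, 65, 55, 50, 45, 30, 25, 20.
  150 → break 1 (new)  [load 150/180]
  70 → break 2 (new)  [load 70/180]
  65 → break 2  [load 135/180]
  65 → break 3 (new)  [load 65/180]
  65 → break 3  [load 130/180]
  55 → break 4 (new)  [load 55/180]
  50 → break 3  [load 180/180]
  45 → break 2  [load 180/180]
  30 → break 1  [load 180/180]
  25 → break 4  [load 80/180]
  20 → break 4  [load 100/180]
4 commercial breaks opened.

4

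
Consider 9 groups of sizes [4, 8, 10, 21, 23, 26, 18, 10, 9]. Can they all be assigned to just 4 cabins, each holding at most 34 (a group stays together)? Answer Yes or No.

Yes

A valid assignment using 4 cabins:
  cabin 1: 26 + 8 = 34
  cabin 2: 23 + 10 = 33
  cabin 3: 21 + 10 = 31
  cabin 4: 18 + 9 + 4 = 31
Every load is within 34, so 4 cabins suffice.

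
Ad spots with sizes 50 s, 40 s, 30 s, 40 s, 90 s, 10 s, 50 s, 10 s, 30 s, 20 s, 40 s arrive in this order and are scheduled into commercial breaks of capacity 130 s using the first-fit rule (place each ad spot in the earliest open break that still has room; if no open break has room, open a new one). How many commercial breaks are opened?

4

  50 → break 1 (new)  [load 50/130]
  40 → break 1  [load 90/130]
  30 → break 1  [load 120/130]
  40 → break 2 (new)  [load 40/130]
  90 → break 2  [load 130/130]
  10 → break 1  [load 130/130]
  50 → break 3 (new)  [load 50/130]
  10 → break 3  [load 60/130]
  30 → break 3  [load 90/130]
  20 → break 3  [load 110/130]
  40 → break 4 (new)  [load 40/130]
4 commercial breaks opened.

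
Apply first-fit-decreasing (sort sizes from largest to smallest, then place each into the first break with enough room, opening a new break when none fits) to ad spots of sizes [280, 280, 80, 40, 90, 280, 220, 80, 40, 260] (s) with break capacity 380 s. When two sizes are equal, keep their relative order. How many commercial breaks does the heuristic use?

5

Sorted descending: 280, 280, 280, 260, 220, 90, 80, 80, 40, 40.
  280 → break 1 (new)  [load 280/380]
  280 → break 2 (new)  [load 280/380]
  280 → break 3 (new)  [load 280/380]
  260 → break 4 (new)  [load 260/380]
  220 → break 5 (new)  [load 220/380]
  90 → break 1  [load 370/380]
  80 → break 2  [load 360/380]
  80 → break 3  [load 360/380]
  40 → break 4  [load 300/380]
  40 → break 4  [load 340/380]
5 commercial breaks opened.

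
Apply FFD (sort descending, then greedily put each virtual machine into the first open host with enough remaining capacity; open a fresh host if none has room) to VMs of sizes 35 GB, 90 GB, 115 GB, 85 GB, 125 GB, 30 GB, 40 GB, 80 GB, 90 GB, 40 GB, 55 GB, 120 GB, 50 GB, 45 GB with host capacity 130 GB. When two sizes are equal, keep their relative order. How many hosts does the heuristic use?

Sorted descending: 125, 120, 115, 90, 90, 85, 80, 55, 50, 45, 40, 40, 35, 30.
  125 → host 1 (new)  [load 125/130]
  120 → host 2 (new)  [load 120/130]
  115 → host 3 (new)  [load 115/130]
  90 → host 4 (new)  [load 90/130]
  90 → host 5 (new)  [load 90/130]
  85 → host 6 (new)  [load 85/130]
  80 → host 7 (new)  [load 80/130]
  55 → host 8 (new)  [load 55/130]
  50 → host 7  [load 130/130]
  45 → host 6  [load 130/130]
  40 → host 4  [load 130/130]
  40 → host 5  [load 130/130]
  35 → host 8  [load 90/130]
  30 → host 8  [load 120/130]
8 hosts opened.

8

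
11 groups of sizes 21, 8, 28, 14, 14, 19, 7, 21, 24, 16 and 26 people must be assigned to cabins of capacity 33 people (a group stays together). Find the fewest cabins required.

7

Total = 28 + 26 + 24 + 21 + 21 + 19 + 16 + 14 + 14 + 8 + 7 = 198 people.
Lower bound: ⌈198/33⌉ = 6 cabins.
A packing using 7 cabins:
  cabin 1: 28 = 28
  cabin 2: 26 + 7 = 33
  cabin 3: 24 + 8 = 32
  cabin 4: 21 = 21
  cabin 5: 21 = 21
  cabin 6: 19 + 14 = 33
  cabin 7: 16 + 14 = 30
No arrangement into 6 cabins stays within capacity, so 7 is optimal.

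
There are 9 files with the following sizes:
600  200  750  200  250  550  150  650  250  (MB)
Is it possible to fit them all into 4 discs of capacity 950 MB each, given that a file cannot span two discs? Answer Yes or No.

Yes

A valid assignment using 4 discs:
  disc 1: 750 + 200 = 950
  disc 2: 650 + 250 = 900
  disc 3: 600 + 250 = 850
  disc 4: 550 + 200 + 150 = 900
Every load is within 950 MB, so 4 discs suffice.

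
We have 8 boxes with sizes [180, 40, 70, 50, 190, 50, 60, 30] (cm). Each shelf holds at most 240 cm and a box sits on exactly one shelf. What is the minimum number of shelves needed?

3

Total = 190 + 180 + 70 + 60 + 50 + 50 + 40 + 30 = 670 cm.
Lower bound: ⌈670/240⌉ = 3 shelves.
A packing using 3 shelves:
  shelf 1: 190 + 50 = 240
  shelf 2: 180 + 60 = 240
  shelf 3: 70 + 50 + 40 + 30 = 190
This matches the lower bound, so 3 is optimal.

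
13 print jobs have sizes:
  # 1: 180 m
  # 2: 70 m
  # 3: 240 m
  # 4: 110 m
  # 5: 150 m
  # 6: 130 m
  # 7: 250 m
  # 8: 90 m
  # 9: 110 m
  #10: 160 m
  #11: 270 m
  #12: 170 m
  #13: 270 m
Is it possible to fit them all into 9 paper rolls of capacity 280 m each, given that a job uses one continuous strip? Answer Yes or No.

Yes

A valid assignment using 9 paper rolls:
  roll 1: 270 = 270
  roll 2: 270 = 270
  roll 3: 250 = 250
  roll 4: 240 = 240
  roll 5: 180 + 90 = 270
  roll 6: 170 + 110 = 280
  roll 7: 160 + 110 = 270
  roll 8: 150 + 130 = 280
  roll 9: 70 = 70
Every load is within 280 m, so 9 paper rolls suffice.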